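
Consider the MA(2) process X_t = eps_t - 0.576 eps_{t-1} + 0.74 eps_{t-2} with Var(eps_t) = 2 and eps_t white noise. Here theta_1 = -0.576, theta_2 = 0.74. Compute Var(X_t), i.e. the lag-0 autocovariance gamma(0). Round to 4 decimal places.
\gamma(0) = 3.7588

For an MA(q) process X_t = eps_t + sum_i theta_i eps_{t-i} with
Var(eps_t) = sigma^2, the variance is
  gamma(0) = sigma^2 * (1 + sum_i theta_i^2).
  sum_i theta_i^2 = (-0.576)^2 + (0.74)^2 = 0.331776 + 0.5476 = 0.879376.
  gamma(0) = 2 * (1 + 0.879376) = 2 * 1.879376 = 3.758752, which rounds to 3.7588.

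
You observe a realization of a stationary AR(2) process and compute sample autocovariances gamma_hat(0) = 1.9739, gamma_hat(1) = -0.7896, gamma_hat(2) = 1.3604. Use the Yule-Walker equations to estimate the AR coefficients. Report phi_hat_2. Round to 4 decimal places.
\hat\phi_{2} = 0.6300

The Yule-Walker equations for an AR(p) process read, in matrix form,
  Gamma_p phi = r_p,   with   (Gamma_p)_{ij} = gamma(|i - j|),
                       (r_p)_i = gamma(i),   i,j = 1..p.
Substitute the sample gammas (Toeplitz matrix and right-hand side of size 2):
  Gamma_p = [[1.9739, -0.7896], [-0.7896, 1.9739]]
  r_p     = [-0.7896, 1.3604]
Written out:
  1.9739 phi_1 - 0.7896 phi_2 = -0.7896
  -0.7896 phi_1 + 1.9739 phi_2 = 1.3604
Solve by Cramer's rule:
  det = gamma(0)^2 - gamma(1)^2 = (1.9739)^2 - (-0.7896)^2 = 3.89628121 - 0.62346816 = 3.27281305
  phi_hat_1 = [gamma(1) gamma(0) - gamma(1) gamma(2)] / det = [(-0.7896)(1.9739) - (-0.7896)(1.3604)] / 3.27281305 = -0.4844196 / 3.27281305 = -0.148
  phi_hat_2 = [gamma(0) gamma(2) - gamma(1)^2] / det = [(1.9739)(1.3604) - (-0.7896)^2] / 3.27281305 = 2.0618254 / 3.27281305 = 0.63
So phi_hat = [-0.1480, 0.6300].
Therefore phi_hat_2 = 0.6300.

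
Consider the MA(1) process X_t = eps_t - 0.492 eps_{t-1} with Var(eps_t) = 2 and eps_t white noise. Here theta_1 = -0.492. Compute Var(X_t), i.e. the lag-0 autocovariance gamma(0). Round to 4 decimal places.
\gamma(0) = 2.4841

For an MA(q) process X_t = eps_t + sum_i theta_i eps_{t-i} with
Var(eps_t) = sigma^2, the variance is
  gamma(0) = sigma^2 * (1 + sum_i theta_i^2).
  sum_i theta_i^2 = (-0.492)^2 = 0.242064.
  gamma(0) = 2 * (1 + 0.242064) = 2 * 1.242064 = 2.484128, which rounds to 2.4841.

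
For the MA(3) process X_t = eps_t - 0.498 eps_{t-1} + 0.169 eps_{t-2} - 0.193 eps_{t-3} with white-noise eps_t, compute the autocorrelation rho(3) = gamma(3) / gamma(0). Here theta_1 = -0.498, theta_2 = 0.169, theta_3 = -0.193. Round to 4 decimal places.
\rho(3) = -0.1469

For an MA(q) process with theta_0 = 1, the autocovariance is
  gamma(k) = sigma^2 * sum_{i=0..q-k} theta_i * theta_{i+k},
and rho(k) = gamma(k) / gamma(0). Sigma^2 cancels.
  numerator   = (1)*(-0.193) = -0.193.
  denominator = (1)^2 + (-0.498)^2 + (0.169)^2 + (-0.193)^2 = 1.313814.
  rho(3) = -0.193 / 1.313814 = -0.1469.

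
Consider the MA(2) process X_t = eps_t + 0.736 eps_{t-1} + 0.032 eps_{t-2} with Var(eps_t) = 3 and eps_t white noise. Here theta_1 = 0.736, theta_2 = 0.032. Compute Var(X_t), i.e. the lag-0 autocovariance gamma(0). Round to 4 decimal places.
\gamma(0) = 4.6282

For an MA(q) process X_t = eps_t + sum_i theta_i eps_{t-i} with
Var(eps_t) = sigma^2, the variance is
  gamma(0) = sigma^2 * (1 + sum_i theta_i^2).
  sum_i theta_i^2 = (0.736)^2 + (0.032)^2 = 0.541696 + 0.001024 = 0.54272.
  gamma(0) = 3 * (1 + 0.54272) = 3 * 1.54272 = 4.62816, which rounds to 4.6282.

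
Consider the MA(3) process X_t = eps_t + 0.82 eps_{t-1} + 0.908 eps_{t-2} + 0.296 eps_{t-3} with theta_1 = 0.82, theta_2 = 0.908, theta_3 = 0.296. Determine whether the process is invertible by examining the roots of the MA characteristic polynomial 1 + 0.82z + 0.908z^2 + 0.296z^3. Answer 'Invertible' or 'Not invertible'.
\text{Invertible}

The MA(q) characteristic polynomial is P(z) = 1 + 0.82z + 0.908z^2 + 0.296z^3.
Invertibility requires all roots to lie outside the unit circle, i.e. |z| > 1 for every root.
Degree 3: look for a simple real root z0 first, then factor out (1 - z/z0) and solve the remaining quadratic.
Testing z0 = -2.5: P(-2.5) = 1 + (0.82)(-2.5) + (0.908)(-2.5)^2 + (0.296)(-2.5)^3
  = 1 + (-2.05) + (5.675) + (-4.625) = 0.  So z_0 = -2.5 is a root, |z_0| = 2.5.
Divide out the factor (1 + 0.4 z) = (1 - z/z0) (since 1/z0 = -0.4):
  P(z) = (1 + 0.4 z)(1 + (0.42) z + (0.74) z^2)
  [check: z-coef 0.42 - (-0.4) = 0.82; z^2-coef 0.74 - (-0.4)(0.42) = 0.908; z^3-coef -(-0.4)(0.74) = 0.296.]
Remaining roots from the quadratic factor 1 + (0.42) z + (0.74) z^2:
  Set 1 + (0.42) z + (0.74) z^2 = 0, i.e. a z^2 + b z + c = 0 with a = 0.74, b = 0.42, c = 1.
  Discriminant D = b^2 - 4ac = (0.42)^2 - 4*(0.74)*1 = 0.1764 - (2.96) = -2.7836.
  D < 0, so the roots are the complex-conjugate pair z = (-b +/- i sqrt(-D)) / (2a) = -0.2838 +/- 1.1273i.
  For a conjugate pair |z|^2 = z * conj(z) = (product of roots) = c/a = 1/(0.74) = 1.351351, so |z| = sqrt(1.351351) = 1.1625 for both roots.
Moduli of all roots: 2.5000, 1.1625, 1.1625.
All moduli strictly greater than 1? Yes.
Verdict: Invertible.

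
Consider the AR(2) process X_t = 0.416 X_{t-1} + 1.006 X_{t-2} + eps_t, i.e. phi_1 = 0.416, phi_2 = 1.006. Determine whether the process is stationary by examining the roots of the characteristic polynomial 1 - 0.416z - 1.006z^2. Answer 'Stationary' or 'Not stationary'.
\text{Not stationary}

The AR(p) characteristic polynomial is P(z) = 1 - 0.416z - 1.006z^2.
Stationarity requires all roots to lie outside the unit circle, i.e. |z| > 1 for every root.
Set 1 + (-0.416) z + (-1.006) z^2 = 0, i.e. a z^2 + b z + c = 0 with a = -1.006, b = -0.416, c = 1.
Discriminant D = b^2 - 4ac = (-0.416)^2 - 4*(-1.006)*1 = 0.173056 - (-4.024) = 4.197056.
D >= 0, so the roots are real: z = (-b +/- sqrt(D)) / (2a) = (0.416 +/- 2.048672) / (-2.012).
  z_1 = (0.416 + 2.048672) / (-2.012) = -1.225,   |z_1| = 1.225.
  z_2 = (0.416 - 2.048672) / (-2.012) = 0.8115,   |z_2| = 0.8115.
Moduli of all roots: 1.2250, 0.8115.
All moduli strictly greater than 1? No.
Verdict: Not stationary.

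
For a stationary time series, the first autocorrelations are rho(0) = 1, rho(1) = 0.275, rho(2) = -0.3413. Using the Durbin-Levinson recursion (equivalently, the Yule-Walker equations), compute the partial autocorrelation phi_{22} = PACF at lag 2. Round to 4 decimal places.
\phi_{22} = -0.4510

The PACF at lag k is phi_{kk}, the last component of the solution
to the Yule-Walker system G_k phi = r_k where
  (G_k)_{ij} = rho(|i - j|), (r_k)_i = rho(i), i,j = 1..k.
Equivalently, Durbin-Levinson gives phi_{kk} iteratively:
  phi_{11} = rho(1)
  phi_{kk} = [rho(k) - sum_{j=1..k-1} phi_{k-1,j} rho(k-j)]
            / [1 - sum_{j=1..k-1} phi_{k-1,j} rho(j)],
  phi_{k,j} = phi_{k-1,j} - phi_{kk} phi_{k-1,k-j},  j = 1..k-1.
Step k = 1:
  phi_11 = rho(1) = 0.275.
Step k = 2:
  phi_22 = [rho(2) - phi_11 rho(1)] / [1 - phi_11 rho(1)] = [-0.3413 - (0.275)(0.275)] / [1 - (0.275)(0.275)]
         = -0.416925 / 0.924375 = -0.451.
Therefore phi_{22} = -0.4510.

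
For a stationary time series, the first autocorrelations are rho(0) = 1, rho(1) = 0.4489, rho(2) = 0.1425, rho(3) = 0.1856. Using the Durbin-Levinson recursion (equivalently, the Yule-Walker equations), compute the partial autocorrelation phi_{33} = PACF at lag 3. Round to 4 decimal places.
\phi_{33} = 0.1890

The PACF at lag k is phi_{kk}, the last component of the solution
to the Yule-Walker system G_k phi = r_k where
  (G_k)_{ij} = rho(|i - j|), (r_k)_i = rho(i), i,j = 1..k.
Equivalently, Durbin-Levinson gives phi_{kk} iteratively:
  phi_{11} = rho(1)
  phi_{kk} = [rho(k) - sum_{j=1..k-1} phi_{k-1,j} rho(k-j)]
            / [1 - sum_{j=1..k-1} phi_{k-1,j} rho(j)],
  phi_{k,j} = phi_{k-1,j} - phi_{kk} phi_{k-1,k-j},  j = 1..k-1.
Step k = 1:
  phi_11 = rho(1) = 0.4489.
Step k = 2:
  phi_22 = [rho(2) - phi_11 rho(1)] / [1 - phi_11 rho(1)] = [0.1425 - (0.4489)(0.4489)] / [1 - (0.4489)(0.4489)]
         = -0.05901121 / 0.79848879 = -0.073904.
  Update: phi_21 = phi_11 - phi_22 phi_11 = 0.4489 - (-0.073904)(0.4489) = 0.482075.
Step k = 3:
  phi_33 = [rho(3) - phi_21 rho(2) - phi_22 rho(1)] / [1 - phi_21 rho(1) - phi_22 rho(2)]
    numerator   = 0.1856 - (0.482075)(0.1425) - (-0.073904)(0.4489) = 0.1500796
    denominator = 1 - (0.482075)(0.4489) - (-0.073904)(0.1425) = 0.79412765
  phi_33 = 0.1500796 / 0.79412765 = 0.189.
Therefore phi_{33} = 0.1890.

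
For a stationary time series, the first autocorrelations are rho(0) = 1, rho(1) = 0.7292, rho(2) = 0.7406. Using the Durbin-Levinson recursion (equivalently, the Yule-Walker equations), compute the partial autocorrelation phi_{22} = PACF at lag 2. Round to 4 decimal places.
\phi_{22} = 0.4460

The PACF at lag k is phi_{kk}, the last component of the solution
to the Yule-Walker system G_k phi = r_k where
  (G_k)_{ij} = rho(|i - j|), (r_k)_i = rho(i), i,j = 1..k.
Equivalently, Durbin-Levinson gives phi_{kk} iteratively:
  phi_{11} = rho(1)
  phi_{kk} = [rho(k) - sum_{j=1..k-1} phi_{k-1,j} rho(k-j)]
            / [1 - sum_{j=1..k-1} phi_{k-1,j} rho(j)],
  phi_{k,j} = phi_{k-1,j} - phi_{kk} phi_{k-1,k-j},  j = 1..k-1.
Step k = 1:
  phi_11 = rho(1) = 0.7292.
Step k = 2:
  phi_22 = [rho(2) - phi_11 rho(1)] / [1 - phi_11 rho(1)] = [0.7406 - (0.7292)(0.7292)] / [1 - (0.7292)(0.7292)]
         = 0.20886736 / 0.46826736 = 0.446.
Therefore phi_{22} = 0.4460.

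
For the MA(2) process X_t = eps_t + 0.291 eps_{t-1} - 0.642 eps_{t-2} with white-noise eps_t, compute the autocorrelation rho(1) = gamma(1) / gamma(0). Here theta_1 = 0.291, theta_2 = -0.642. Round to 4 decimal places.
\rho(1) = 0.0696

For an MA(q) process with theta_0 = 1, the autocovariance is
  gamma(k) = sigma^2 * sum_{i=0..q-k} theta_i * theta_{i+k},
and rho(k) = gamma(k) / gamma(0). Sigma^2 cancels.
  numerator   = (1)*(0.291) + (0.291)*(-0.642) = 0.104178.
  denominator = (1)^2 + (0.291)^2 + (-0.642)^2 = 1.496845.
  rho(1) = 0.104178 / 1.496845 = 0.0696.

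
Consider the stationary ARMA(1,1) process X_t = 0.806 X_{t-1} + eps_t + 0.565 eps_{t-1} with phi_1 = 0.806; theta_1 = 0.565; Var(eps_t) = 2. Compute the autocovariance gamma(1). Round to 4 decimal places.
\gamma(1) = 11.3901

Multiply the model equation by X_{t-k} and take expectations. With theta_0 = psi_0 = 1 and psi_j the MA(infinity) weights, this gives
  gamma(k) - sum_i phi_i gamma(k-i) = c_k,
  c_k = sigma^2 * sum_{j=k..q} theta_j psi_{j-k}   (c_k = 0 for k > q),
using gamma(-m) = gamma(m).
psi-weights needed (psi_j = theta_j + sum_i phi_i psi_{j-i}):
  psi_1 = theta_1 + phi_1 = 0.565 + (0.806) = 1.371
Right-hand sides:
  c_0 = sigma^2 (1 + theta_1 psi_1) = 2 * (1 + (0.565)(1.371)) = 2 * 1.774615 = 3.54923
  c_1 = sigma^2 theta_1 = 2 * (0.565) = 1.13
  c_2 = 0
Equations for k = 0 and k = 1 (AR order 1):
  gamma(0) = phi_1 gamma(1) + c_0
  gamma(1) = phi_1 gamma(0) + c_1
Substituting the second into the first: gamma(0) (1 - phi_1^2) = c_0 + phi_1 c_1, so
  gamma(0) = (c_0 + phi_1 c_1) / (1 - phi_1^2) = (3.54923 + (0.806)(1.13)) / (1 - (0.806)^2) = 4.46001 / 0.350364 = 12.729647.
  gamma(1) = phi_1 gamma(0) + c_1 = (0.806)(12.729647) + (1.13) = 11.390095.
Therefore gamma(1) = 11.3901 (to 4 decimal places).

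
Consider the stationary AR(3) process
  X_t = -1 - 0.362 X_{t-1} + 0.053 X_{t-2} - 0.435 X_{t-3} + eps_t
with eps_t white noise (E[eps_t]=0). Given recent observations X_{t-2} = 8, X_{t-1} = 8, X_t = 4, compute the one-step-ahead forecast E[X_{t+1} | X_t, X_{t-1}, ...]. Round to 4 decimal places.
E[X_{t+1} \mid \mathcal F_t] = -5.5040

For an AR(p) model X_t = c + sum_i phi_i X_{t-i} + eps_t, the
one-step-ahead conditional mean is
  E[X_{t+1} | X_t, ...] = c + sum_i phi_i X_{t+1-i}.
Substitute known values:
  E[X_{t+1} | ...] = -1 + (-0.362) * (4) + (0.053) * (8) + (-0.435) * (8)
                   = -5.5040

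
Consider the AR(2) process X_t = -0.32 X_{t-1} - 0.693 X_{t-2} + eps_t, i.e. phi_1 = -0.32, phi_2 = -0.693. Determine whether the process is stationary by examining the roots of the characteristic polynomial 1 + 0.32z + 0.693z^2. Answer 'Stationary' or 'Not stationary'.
\text{Stationary}

The AR(p) characteristic polynomial is P(z) = 1 + 0.32z + 0.693z^2.
Stationarity requires all roots to lie outside the unit circle, i.e. |z| > 1 for every root.
Set 1 + (0.32) z + (0.693) z^2 = 0, i.e. a z^2 + b z + c = 0 with a = 0.693, b = 0.32, c = 1.
Discriminant D = b^2 - 4ac = (0.32)^2 - 4*(0.693)*1 = 0.1024 - (2.772) = -2.6696.
D < 0, so the roots are the complex-conjugate pair z = (-b +/- i sqrt(-D)) / (2a) = -0.2309 +/- 1.1789i.
For a conjugate pair |z|^2 = z * conj(z) = (product of roots) = c/a = 1/(0.693) = 1.443001, so |z| = sqrt(1.443001) = 1.2012 for both roots.
Moduli of all roots: 1.2012, 1.2012.
All moduli strictly greater than 1? Yes.
Verdict: Stationary.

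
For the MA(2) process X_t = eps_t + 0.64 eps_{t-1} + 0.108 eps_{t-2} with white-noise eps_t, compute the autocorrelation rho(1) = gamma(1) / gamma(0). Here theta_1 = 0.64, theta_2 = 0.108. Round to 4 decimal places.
\rho(1) = 0.4989

For an MA(q) process with theta_0 = 1, the autocovariance is
  gamma(k) = sigma^2 * sum_{i=0..q-k} theta_i * theta_{i+k},
and rho(k) = gamma(k) / gamma(0). Sigma^2 cancels.
  numerator   = (1)*(0.64) + (0.64)*(0.108) = 0.70912.
  denominator = (1)^2 + (0.64)^2 + (0.108)^2 = 1.421264.
  rho(1) = 0.70912 / 1.421264 = 0.4989.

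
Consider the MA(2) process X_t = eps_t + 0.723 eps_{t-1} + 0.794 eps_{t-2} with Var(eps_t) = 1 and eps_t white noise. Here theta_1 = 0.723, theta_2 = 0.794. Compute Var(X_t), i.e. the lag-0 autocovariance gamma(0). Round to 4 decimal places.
\gamma(0) = 2.1532

For an MA(q) process X_t = eps_t + sum_i theta_i eps_{t-i} with
Var(eps_t) = sigma^2, the variance is
  gamma(0) = sigma^2 * (1 + sum_i theta_i^2).
  sum_i theta_i^2 = (0.723)^2 + (0.794)^2 = 0.522729 + 0.630436 = 1.153165.
  gamma(0) = 1 * (1 + 1.153165) = 1 * 2.153165 = 2.153165, which rounds to 2.1532.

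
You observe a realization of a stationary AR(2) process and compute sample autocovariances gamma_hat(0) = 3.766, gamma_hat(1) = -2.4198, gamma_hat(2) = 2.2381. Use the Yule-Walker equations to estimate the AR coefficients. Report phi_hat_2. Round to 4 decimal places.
\hat\phi_{2} = 0.3090

The Yule-Walker equations for an AR(p) process read, in matrix form,
  Gamma_p phi = r_p,   with   (Gamma_p)_{ij} = gamma(|i - j|),
                       (r_p)_i = gamma(i),   i,j = 1..p.
Substitute the sample gammas (Toeplitz matrix and right-hand side of size 2):
  Gamma_p = [[3.766, -2.4198], [-2.4198, 3.766]]
  r_p     = [-2.4198, 2.2381]
Written out:
  3.766 phi_1 - 2.4198 phi_2 = -2.4198
  -2.4198 phi_1 + 3.766 phi_2 = 2.2381
Solve by Cramer's rule:
  det = gamma(0)^2 - gamma(1)^2 = (3.766)^2 - (-2.4198)^2 = 14.182756 - 5.85543204 = 8.32732396
  phi_hat_1 = [gamma(1) gamma(0) - gamma(1) gamma(2)] / det = [(-2.4198)(3.766) - (-2.4198)(2.2381)] / 8.32732396 = -3.69721242 / 8.32732396 = -0.444
  phi_hat_2 = [gamma(0) gamma(2) - gamma(1)^2] / det = [(3.766)(2.2381) - (-2.4198)^2] / 8.32732396 = 2.57325256 / 8.32732396 = 0.309
So phi_hat = [-0.4440, 0.3090].
Therefore phi_hat_2 = 0.3090.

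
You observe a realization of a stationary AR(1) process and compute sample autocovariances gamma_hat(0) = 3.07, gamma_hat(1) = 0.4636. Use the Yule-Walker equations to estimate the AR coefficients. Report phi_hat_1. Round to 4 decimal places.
\hat\phi_{1} = 0.1510

The Yule-Walker equations for an AR(p) process read, in matrix form,
  Gamma_p phi = r_p,   with   (Gamma_p)_{ij} = gamma(|i - j|),
                       (r_p)_i = gamma(i),   i,j = 1..p.
Substitute the sample gammas (Toeplitz matrix and right-hand side of size 1):
  Gamma_p = [[3.07]]
  r_p     = [0.4636]
With p = 1 this is the single equation gamma(0) phi_1 = gamma(1):
  phi_hat_1 = gamma(1) / gamma(0) = 0.4636 / 3.07 = 0.1510.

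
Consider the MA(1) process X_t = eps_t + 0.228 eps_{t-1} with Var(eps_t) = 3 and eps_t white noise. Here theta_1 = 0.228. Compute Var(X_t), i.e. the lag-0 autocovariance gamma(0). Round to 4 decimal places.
\gamma(0) = 3.1560

For an MA(q) process X_t = eps_t + sum_i theta_i eps_{t-i} with
Var(eps_t) = sigma^2, the variance is
  gamma(0) = sigma^2 * (1 + sum_i theta_i^2).
  sum_i theta_i^2 = (0.228)^2 = 0.051984.
  gamma(0) = 3 * (1 + 0.051984) = 3 * 1.051984 = 3.155952, which rounds to 3.1560.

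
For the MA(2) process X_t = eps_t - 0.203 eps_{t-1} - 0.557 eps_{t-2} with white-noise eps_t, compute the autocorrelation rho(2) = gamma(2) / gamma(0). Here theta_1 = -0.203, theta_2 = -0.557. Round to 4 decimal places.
\rho(2) = -0.4121

For an MA(q) process with theta_0 = 1, the autocovariance is
  gamma(k) = sigma^2 * sum_{i=0..q-k} theta_i * theta_{i+k},
and rho(k) = gamma(k) / gamma(0). Sigma^2 cancels.
  numerator   = (1)*(-0.557) = -0.557.
  denominator = (1)^2 + (-0.203)^2 + (-0.557)^2 = 1.351458.
  rho(2) = -0.557 / 1.351458 = -0.4121.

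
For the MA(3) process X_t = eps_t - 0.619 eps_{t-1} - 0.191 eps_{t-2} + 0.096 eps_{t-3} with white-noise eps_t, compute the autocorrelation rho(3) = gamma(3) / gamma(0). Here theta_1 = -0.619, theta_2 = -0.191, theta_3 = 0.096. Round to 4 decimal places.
\rho(3) = 0.0672

For an MA(q) process with theta_0 = 1, the autocovariance is
  gamma(k) = sigma^2 * sum_{i=0..q-k} theta_i * theta_{i+k},
and rho(k) = gamma(k) / gamma(0). Sigma^2 cancels.
  numerator   = (1)*(0.096) = 0.096.
  denominator = (1)^2 + (-0.619)^2 + (-0.191)^2 + (0.096)^2 = 1.428858.
  rho(3) = 0.096 / 1.428858 = 0.0672.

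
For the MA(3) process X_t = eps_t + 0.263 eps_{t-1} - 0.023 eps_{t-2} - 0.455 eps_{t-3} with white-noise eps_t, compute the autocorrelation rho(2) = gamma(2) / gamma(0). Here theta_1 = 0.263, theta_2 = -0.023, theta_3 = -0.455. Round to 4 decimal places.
\rho(2) = -0.1117

For an MA(q) process with theta_0 = 1, the autocovariance is
  gamma(k) = sigma^2 * sum_{i=0..q-k} theta_i * theta_{i+k},
and rho(k) = gamma(k) / gamma(0). Sigma^2 cancels.
  numerator   = (1)*(-0.023) + (0.263)*(-0.455) = -0.142665.
  denominator = (1)^2 + (0.263)^2 + (-0.023)^2 + (-0.455)^2 = 1.276723.
  rho(2) = -0.142665 / 1.276723 = -0.1117.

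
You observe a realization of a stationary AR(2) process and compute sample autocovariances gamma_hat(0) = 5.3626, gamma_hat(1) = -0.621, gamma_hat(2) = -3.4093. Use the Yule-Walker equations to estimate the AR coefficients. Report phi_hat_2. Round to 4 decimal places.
\hat\phi_{2} = -0.6580

The Yule-Walker equations for an AR(p) process read, in matrix form,
  Gamma_p phi = r_p,   with   (Gamma_p)_{ij} = gamma(|i - j|),
                       (r_p)_i = gamma(i),   i,j = 1..p.
Substitute the sample gammas (Toeplitz matrix and right-hand side of size 2):
  Gamma_p = [[5.3626, -0.621], [-0.621, 5.3626]]
  r_p     = [-0.621, -3.4093]
Written out:
  5.3626 phi_1 - 0.621 phi_2 = -0.621
  -0.621 phi_1 + 5.3626 phi_2 = -3.4093
Solve by Cramer's rule:
  det = gamma(0)^2 - gamma(1)^2 = (5.3626)^2 - (-0.621)^2 = 28.75747876 - 0.385641 = 28.37183776
  phi_hat_1 = [gamma(1) gamma(0) - gamma(1) gamma(2)] / det = [(-0.621)(5.3626) - (-0.621)(-3.4093)] / 28.37183776 = -5.4473499 / 28.37183776 = -0.192
  phi_hat_2 = [gamma(0) gamma(2) - gamma(1)^2] / det = [(5.3626)(-3.4093) - (-0.621)^2] / 28.37183776 = -18.66835318 / 28.37183776 = -0.658
So phi_hat = [-0.1920, -0.6580].
Therefore phi_hat_2 = -0.6580.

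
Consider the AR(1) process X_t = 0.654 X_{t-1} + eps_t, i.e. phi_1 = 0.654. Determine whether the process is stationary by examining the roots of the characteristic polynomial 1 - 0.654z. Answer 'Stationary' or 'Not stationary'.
\text{Stationary}

The AR(p) characteristic polynomial is P(z) = 1 - 0.654z.
Stationarity requires all roots to lie outside the unit circle, i.e. |z| > 1 for every root.
This is linear in z: 1 + (-0.654) z = 0  =>  z = -1/(-0.654) = 1.529052,  |z| = 1.529052.
Moduli of all roots: 1.5291.
All moduli strictly greater than 1? Yes.
Verdict: Stationary.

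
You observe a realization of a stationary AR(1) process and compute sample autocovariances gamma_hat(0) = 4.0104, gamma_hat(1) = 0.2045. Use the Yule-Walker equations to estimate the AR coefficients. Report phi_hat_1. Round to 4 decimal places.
\hat\phi_{1} = 0.0510

The Yule-Walker equations for an AR(p) process read, in matrix form,
  Gamma_p phi = r_p,   with   (Gamma_p)_{ij} = gamma(|i - j|),
                       (r_p)_i = gamma(i),   i,j = 1..p.
Substitute the sample gammas (Toeplitz matrix and right-hand side of size 1):
  Gamma_p = [[4.0104]]
  r_p     = [0.2045]
With p = 1 this is the single equation gamma(0) phi_1 = gamma(1):
  phi_hat_1 = gamma(1) / gamma(0) = 0.2045 / 4.0104 = 0.0510.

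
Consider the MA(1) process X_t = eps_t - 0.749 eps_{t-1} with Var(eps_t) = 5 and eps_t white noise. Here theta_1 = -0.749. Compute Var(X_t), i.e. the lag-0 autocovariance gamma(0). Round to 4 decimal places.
\gamma(0) = 7.8050

For an MA(q) process X_t = eps_t + sum_i theta_i eps_{t-i} with
Var(eps_t) = sigma^2, the variance is
  gamma(0) = sigma^2 * (1 + sum_i theta_i^2).
  sum_i theta_i^2 = (-0.749)^2 = 0.561001.
  gamma(0) = 5 * (1 + 0.561001) = 5 * 1.561001 = 7.805005, which rounds to 7.8050.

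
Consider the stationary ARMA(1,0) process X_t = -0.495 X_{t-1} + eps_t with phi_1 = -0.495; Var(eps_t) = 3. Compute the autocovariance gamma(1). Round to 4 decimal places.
\gamma(1) = -1.9670

Multiply the model equation by X_{t-k} and take expectations. With theta_0 = psi_0 = 1 and psi_j the MA(infinity) weights, this gives
  gamma(k) - sum_i phi_i gamma(k-i) = c_k,
  c_k = sigma^2 * sum_{j=k..q} theta_j psi_{j-k}   (c_k = 0 for k > q),
using gamma(-m) = gamma(m).
Pure AR (q = 0): c_0 = sigma^2 = 3, c_k = 0 for k >= 1.
Equations for k = 0 and k = 1 (AR order 1):
  gamma(0) = phi_1 gamma(1) + c_0
  gamma(1) = phi_1 gamma(0) + c_1
Substituting the second into the first: gamma(0) (1 - phi_1^2) = c_0 + phi_1 c_1, so
  gamma(0) = c_0 / (1 - phi_1^2) = 3 / (1 - (-0.495)^2) = 3 / 0.754975 = 3.973642.
  gamma(1) = phi_1 gamma(0) = (-0.495)(3.973642) = -1.966953.
Therefore gamma(1) = -1.9670 (to 4 decimal places).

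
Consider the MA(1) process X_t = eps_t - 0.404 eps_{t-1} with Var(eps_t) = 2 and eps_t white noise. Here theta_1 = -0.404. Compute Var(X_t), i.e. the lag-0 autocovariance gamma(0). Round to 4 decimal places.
\gamma(0) = 2.3264

For an MA(q) process X_t = eps_t + sum_i theta_i eps_{t-i} with
Var(eps_t) = sigma^2, the variance is
  gamma(0) = sigma^2 * (1 + sum_i theta_i^2).
  sum_i theta_i^2 = (-0.404)^2 = 0.163216.
  gamma(0) = 2 * (1 + 0.163216) = 2 * 1.163216 = 2.326432, which rounds to 2.3264.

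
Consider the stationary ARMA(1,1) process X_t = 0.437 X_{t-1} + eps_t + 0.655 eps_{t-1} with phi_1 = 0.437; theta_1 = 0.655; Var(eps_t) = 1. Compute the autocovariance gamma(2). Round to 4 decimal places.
\gamma(2) = 0.7587

Multiply the model equation by X_{t-k} and take expectations. With theta_0 = psi_0 = 1 and psi_j the MA(infinity) weights, this gives
  gamma(k) - sum_i phi_i gamma(k-i) = c_k,
  c_k = sigma^2 * sum_{j=k..q} theta_j psi_{j-k}   (c_k = 0 for k > q),
using gamma(-m) = gamma(m).
psi-weights needed (psi_j = theta_j + sum_i phi_i psi_{j-i}):
  psi_1 = theta_1 + phi_1 = 0.655 + (0.437) = 1.092
Right-hand sides:
  c_0 = sigma^2 (1 + theta_1 psi_1) = 1 * (1 + (0.655)(1.092)) = 1 * 1.71526 = 1.71526
  c_1 = sigma^2 theta_1 = 1 * (0.655) = 0.655
  c_2 = 0
Equations for k = 0 and k = 1 (AR order 1):
  gamma(0) = phi_1 gamma(1) + c_0
  gamma(1) = phi_1 gamma(0) + c_1
Substituting the second into the first: gamma(0) (1 - phi_1^2) = c_0 + phi_1 c_1, so
  gamma(0) = (c_0 + phi_1 c_1) / (1 - phi_1^2) = (1.71526 + (0.437)(0.655)) / (1 - (0.437)^2) = 2.001495 / 0.809031 = 2.473941.
  gamma(1) = phi_1 gamma(0) + c_1 = (0.437)(2.473941) + (0.655) = 1.736112.
For k = 2 (> q): gamma(2) = phi_1 gamma(1) = (0.437)(1.736112) = 0.758681.
Therefore gamma(2) = 0.7587 (to 4 decimal places).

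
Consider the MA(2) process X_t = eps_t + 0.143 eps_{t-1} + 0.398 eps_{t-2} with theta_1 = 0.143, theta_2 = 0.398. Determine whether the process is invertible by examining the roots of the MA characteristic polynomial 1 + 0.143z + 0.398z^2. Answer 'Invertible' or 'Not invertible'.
\text{Invertible}

The MA(q) characteristic polynomial is P(z) = 1 + 0.143z + 0.398z^2.
Invertibility requires all roots to lie outside the unit circle, i.e. |z| > 1 for every root.
Set 1 + (0.143) z + (0.398) z^2 = 0, i.e. a z^2 + b z + c = 0 with a = 0.398, b = 0.143, c = 1.
Discriminant D = b^2 - 4ac = (0.143)^2 - 4*(0.398)*1 = 0.020449 - (1.592) = -1.571551.
D < 0, so the roots are the complex-conjugate pair z = (-b +/- i sqrt(-D)) / (2a) = -0.1796 +/- 1.5749i.
For a conjugate pair |z|^2 = z * conj(z) = (product of roots) = c/a = 1/(0.398) = 2.512563, so |z| = sqrt(2.512563) = 1.5851 for both roots.
Moduli of all roots: 1.5851, 1.5851.
All moduli strictly greater than 1? Yes.
Verdict: Invertible.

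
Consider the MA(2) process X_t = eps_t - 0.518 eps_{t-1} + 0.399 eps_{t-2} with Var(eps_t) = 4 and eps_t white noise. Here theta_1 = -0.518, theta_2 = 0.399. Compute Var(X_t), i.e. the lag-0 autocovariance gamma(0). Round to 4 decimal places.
\gamma(0) = 5.7101

For an MA(q) process X_t = eps_t + sum_i theta_i eps_{t-i} with
Var(eps_t) = sigma^2, the variance is
  gamma(0) = sigma^2 * (1 + sum_i theta_i^2).
  sum_i theta_i^2 = (-0.518)^2 + (0.399)^2 = 0.268324 + 0.159201 = 0.427525.
  gamma(0) = 4 * (1 + 0.427525) = 4 * 1.427525 = 5.7101.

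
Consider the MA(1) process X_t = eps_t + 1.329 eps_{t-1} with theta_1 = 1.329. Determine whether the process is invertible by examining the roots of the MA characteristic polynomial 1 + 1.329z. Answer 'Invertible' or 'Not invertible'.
\text{Not invertible}

The MA(q) characteristic polynomial is P(z) = 1 + 1.329z.
Invertibility requires all roots to lie outside the unit circle, i.e. |z| > 1 for every root.
This is linear in z: 1 + (1.329) z = 0  =>  z = -1/(1.329) = -0.752445,  |z| = 0.752445.
Moduli of all roots: 0.7524.
All moduli strictly greater than 1? No.
Verdict: Not invertible.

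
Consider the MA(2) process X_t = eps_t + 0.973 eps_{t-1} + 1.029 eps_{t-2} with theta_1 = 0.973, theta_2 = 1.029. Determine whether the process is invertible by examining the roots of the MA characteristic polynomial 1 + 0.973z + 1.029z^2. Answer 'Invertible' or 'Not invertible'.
\text{Not invertible}

The MA(q) characteristic polynomial is P(z) = 1 + 0.973z + 1.029z^2.
Invertibility requires all roots to lie outside the unit circle, i.e. |z| > 1 for every root.
Set 1 + (0.973) z + (1.029) z^2 = 0, i.e. a z^2 + b z + c = 0 with a = 1.029, b = 0.973, c = 1.
Discriminant D = b^2 - 4ac = (0.973)^2 - 4*(1.029)*1 = 0.946729 - (4.116) = -3.169271.
D < 0, so the roots are the complex-conjugate pair z = (-b +/- i sqrt(-D)) / (2a) = -0.4728 +/- 0.865i.
For a conjugate pair |z|^2 = z * conj(z) = (product of roots) = c/a = 1/(1.029) = 0.971817, so |z| = sqrt(0.971817) = 0.9858 for both roots.
Moduli of all roots: 0.9858, 0.9858.
All moduli strictly greater than 1? No.
Verdict: Not invertible.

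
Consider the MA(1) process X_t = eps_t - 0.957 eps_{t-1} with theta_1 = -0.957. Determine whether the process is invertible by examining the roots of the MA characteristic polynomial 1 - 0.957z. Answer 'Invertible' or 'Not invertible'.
\text{Invertible}

The MA(q) characteristic polynomial is P(z) = 1 - 0.957z.
Invertibility requires all roots to lie outside the unit circle, i.e. |z| > 1 for every root.
This is linear in z: 1 + (-0.957) z = 0  =>  z = -1/(-0.957) = 1.044932,  |z| = 1.044932.
Moduli of all roots: 1.0449.
All moduli strictly greater than 1? Yes.
Verdict: Invertible.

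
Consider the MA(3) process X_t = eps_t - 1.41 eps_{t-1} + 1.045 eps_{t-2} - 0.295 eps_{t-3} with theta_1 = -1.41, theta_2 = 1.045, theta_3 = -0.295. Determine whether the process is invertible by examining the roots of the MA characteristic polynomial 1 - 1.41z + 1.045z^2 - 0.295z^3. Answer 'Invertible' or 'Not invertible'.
\text{Invertible}

The MA(q) characteristic polynomial is P(z) = 1 - 1.41z + 1.045z^2 - 0.295z^3.
Invertibility requires all roots to lie outside the unit circle, i.e. |z| > 1 for every root.
Degree 3: look for a simple real root z0 first, then factor out (1 - z/z0) and solve the remaining quadratic.
Testing z0 = 2: P(2) = 1 + (-1.41)(2) + (1.045)(2)^2 + (-0.295)(2)^3
  = 1 + (-2.82) + (4.18) + (-2.36) = 0.  So z_0 = 2 is a root, |z_0| = 2.
Divide out the factor (1 - 0.5 z) = (1 - z/z0) (since 1/z0 = 0.5):
  P(z) = (1 - 0.5 z)(1 + (-0.91) z + (0.59) z^2)
  [check: z-coef -0.91 - (0.5) = -1.41; z^2-coef 0.59 - (0.5)(-0.91) = 1.045; z^3-coef -(0.5)(0.59) = -0.295.]
Remaining roots from the quadratic factor 1 + (-0.91) z + (0.59) z^2:
  Set 1 + (-0.91) z + (0.59) z^2 = 0, i.e. a z^2 + b z + c = 0 with a = 0.59, b = -0.91, c = 1.
  Discriminant D = b^2 - 4ac = (-0.91)^2 - 4*(0.59)*1 = 0.8281 - (2.36) = -1.5319.
  D < 0, so the roots are the complex-conjugate pair z = (-b +/- i sqrt(-D)) / (2a) = 0.7712 +/- 1.0489i.
  For a conjugate pair |z|^2 = z * conj(z) = (product of roots) = c/a = 1/(0.59) = 1.694915, so |z| = sqrt(1.694915) = 1.3019 for both roots.
Moduli of all roots: 2.0000, 1.3019, 1.3019.
All moduli strictly greater than 1? Yes.
Verdict: Invertible.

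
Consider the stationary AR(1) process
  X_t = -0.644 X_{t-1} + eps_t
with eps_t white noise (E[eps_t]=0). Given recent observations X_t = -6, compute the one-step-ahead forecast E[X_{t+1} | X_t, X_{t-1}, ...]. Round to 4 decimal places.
E[X_{t+1} \mid \mathcal F_t] = 3.8640

For an AR(p) model X_t = c + sum_i phi_i X_{t-i} + eps_t, the
one-step-ahead conditional mean is
  E[X_{t+1} | X_t, ...] = c + sum_i phi_i X_{t+1-i}.
Substitute known values:
  E[X_{t+1} | ...] = (-0.644) * (-6)
                   = 3.8640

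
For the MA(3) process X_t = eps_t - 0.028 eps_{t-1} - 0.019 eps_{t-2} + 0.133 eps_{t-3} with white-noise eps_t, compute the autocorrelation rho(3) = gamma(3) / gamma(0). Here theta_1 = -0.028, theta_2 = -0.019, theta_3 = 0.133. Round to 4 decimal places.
\rho(3) = 0.1305

For an MA(q) process with theta_0 = 1, the autocovariance is
  gamma(k) = sigma^2 * sum_{i=0..q-k} theta_i * theta_{i+k},
and rho(k) = gamma(k) / gamma(0). Sigma^2 cancels.
  numerator   = (1)*(0.133) = 0.133.
  denominator = (1)^2 + (-0.028)^2 + (-0.019)^2 + (0.133)^2 = 1.018834.
  rho(3) = 0.133 / 1.018834 = 0.1305.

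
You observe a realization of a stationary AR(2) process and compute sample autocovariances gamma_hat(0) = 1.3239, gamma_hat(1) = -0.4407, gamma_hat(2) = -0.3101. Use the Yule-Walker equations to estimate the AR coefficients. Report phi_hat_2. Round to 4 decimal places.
\hat\phi_{2} = -0.3880

The Yule-Walker equations for an AR(p) process read, in matrix form,
  Gamma_p phi = r_p,   with   (Gamma_p)_{ij} = gamma(|i - j|),
                       (r_p)_i = gamma(i),   i,j = 1..p.
Substitute the sample gammas (Toeplitz matrix and right-hand side of size 2):
  Gamma_p = [[1.3239, -0.4407], [-0.4407, 1.3239]]
  r_p     = [-0.4407, -0.3101]
Written out:
  1.3239 phi_1 - 0.4407 phi_2 = -0.4407
  -0.4407 phi_1 + 1.3239 phi_2 = -0.3101
Solve by Cramer's rule:
  det = gamma(0)^2 - gamma(1)^2 = (1.3239)^2 - (-0.4407)^2 = 1.75271121 - 0.19421649 = 1.55849472
  phi_hat_1 = [gamma(1) gamma(0) - gamma(1) gamma(2)] / det = [(-0.4407)(1.3239) - (-0.4407)(-0.3101)] / 1.55849472 = -0.7201038 / 1.55849472 = -0.4621
  phi_hat_2 = [gamma(0) gamma(2) - gamma(1)^2] / det = [(1.3239)(-0.3101) - (-0.4407)^2] / 1.55849472 = -0.60475788 / 1.55849472 = -0.388
So phi_hat = [-0.4621, -0.3880].
Therefore phi_hat_2 = -0.3880.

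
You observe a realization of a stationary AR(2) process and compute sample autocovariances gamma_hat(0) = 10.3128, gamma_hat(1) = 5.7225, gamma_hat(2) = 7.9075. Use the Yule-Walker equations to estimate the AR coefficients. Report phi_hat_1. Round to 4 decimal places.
\hat\phi_{1} = 0.1870

The Yule-Walker equations for an AR(p) process read, in matrix form,
  Gamma_p phi = r_p,   with   (Gamma_p)_{ij} = gamma(|i - j|),
                       (r_p)_i = gamma(i),   i,j = 1..p.
Substitute the sample gammas (Toeplitz matrix and right-hand side of size 2):
  Gamma_p = [[10.3128, 5.7225], [5.7225, 10.3128]]
  r_p     = [5.7225, 7.9075]
Written out:
  10.3128 phi_1 + 5.7225 phi_2 = 5.7225
  5.7225 phi_1 + 10.3128 phi_2 = 7.9075
Solve by Cramer's rule:
  det = gamma(0)^2 - gamma(1)^2 = (10.3128)^2 - (5.7225)^2 = 106.35384384 - 32.74700625 = 73.60683759
  phi_hat_1 = [gamma(1) gamma(0) - gamma(1) gamma(2)] / det = [(5.7225)(10.3128) - (5.7225)(7.9075)] / 73.60683759 = 13.76432925 / 73.60683759 = 0.187
  phi_hat_2 = [gamma(0) gamma(2) - gamma(1)^2] / det = [(10.3128)(7.9075) - (5.7225)^2] / 73.60683759 = 48.80145975 / 73.60683759 = 0.663
So phi_hat = [0.1870, 0.6630].
Therefore phi_hat_1 = 0.1870.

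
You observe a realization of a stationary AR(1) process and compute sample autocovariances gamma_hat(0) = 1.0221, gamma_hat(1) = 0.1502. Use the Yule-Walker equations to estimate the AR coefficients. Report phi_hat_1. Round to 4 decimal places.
\hat\phi_{1} = 0.1470

The Yule-Walker equations for an AR(p) process read, in matrix form,
  Gamma_p phi = r_p,   with   (Gamma_p)_{ij} = gamma(|i - j|),
                       (r_p)_i = gamma(i),   i,j = 1..p.
Substitute the sample gammas (Toeplitz matrix and right-hand side of size 1):
  Gamma_p = [[1.0221]]
  r_p     = [0.1502]
With p = 1 this is the single equation gamma(0) phi_1 = gamma(1):
  phi_hat_1 = gamma(1) / gamma(0) = 0.1502 / 1.0221 = 0.1470.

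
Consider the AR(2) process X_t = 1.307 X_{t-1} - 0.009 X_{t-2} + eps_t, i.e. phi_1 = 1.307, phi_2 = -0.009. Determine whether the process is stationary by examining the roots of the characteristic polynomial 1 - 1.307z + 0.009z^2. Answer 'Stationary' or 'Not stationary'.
\text{Not stationary}

The AR(p) characteristic polynomial is P(z) = 1 - 1.307z + 0.009z^2.
Stationarity requires all roots to lie outside the unit circle, i.e. |z| > 1 for every root.
Set 1 + (-1.307) z + (0.009) z^2 = 0, i.e. a z^2 + b z + c = 0 with a = 0.009, b = -1.307, c = 1.
Discriminant D = b^2 - 4ac = (-1.307)^2 - 4*(0.009)*1 = 1.708249 - (0.036) = 1.672249.
D >= 0, so the roots are real: z = (-b +/- sqrt(D)) / (2a) = (1.307 +/- 1.293155) / (0.018).
  z_1 = (1.307 + 1.293155) / (0.018) = 144.453,   |z_1| = 144.453.
  z_2 = (1.307 - 1.293155) / (0.018) = 0.7692,   |z_2| = 0.7692.
Moduli of all roots: 144.4530, 0.7692.
All moduli strictly greater than 1? No.
Verdict: Not stationary.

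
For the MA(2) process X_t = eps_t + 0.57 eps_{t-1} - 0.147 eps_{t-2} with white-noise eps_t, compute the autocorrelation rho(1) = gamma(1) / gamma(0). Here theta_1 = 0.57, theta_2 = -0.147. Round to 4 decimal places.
\rho(1) = 0.3611

For an MA(q) process with theta_0 = 1, the autocovariance is
  gamma(k) = sigma^2 * sum_{i=0..q-k} theta_i * theta_{i+k},
and rho(k) = gamma(k) / gamma(0). Sigma^2 cancels.
  numerator   = (1)*(0.57) + (0.57)*(-0.147) = 0.48621.
  denominator = (1)^2 + (0.57)^2 + (-0.147)^2 = 1.346509.
  rho(1) = 0.48621 / 1.346509 = 0.3611.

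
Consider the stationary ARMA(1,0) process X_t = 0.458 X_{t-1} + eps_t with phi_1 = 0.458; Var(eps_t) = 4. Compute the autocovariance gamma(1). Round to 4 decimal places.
\gamma(1) = 2.3183

Multiply the model equation by X_{t-k} and take expectations. With theta_0 = psi_0 = 1 and psi_j the MA(infinity) weights, this gives
  gamma(k) - sum_i phi_i gamma(k-i) = c_k,
  c_k = sigma^2 * sum_{j=k..q} theta_j psi_{j-k}   (c_k = 0 for k > q),
using gamma(-m) = gamma(m).
Pure AR (q = 0): c_0 = sigma^2 = 4, c_k = 0 for k >= 1.
Equations for k = 0 and k = 1 (AR order 1):
  gamma(0) = phi_1 gamma(1) + c_0
  gamma(1) = phi_1 gamma(0) + c_1
Substituting the second into the first: gamma(0) (1 - phi_1^2) = c_0 + phi_1 c_1, so
  gamma(0) = c_0 / (1 - phi_1^2) = 4 / (1 - (0.458)^2) = 4 / 0.790236 = 5.061779.
  gamma(1) = phi_1 gamma(0) = (0.458)(5.061779) = 2.318295.
Therefore gamma(1) = 2.3183 (to 4 decimal places).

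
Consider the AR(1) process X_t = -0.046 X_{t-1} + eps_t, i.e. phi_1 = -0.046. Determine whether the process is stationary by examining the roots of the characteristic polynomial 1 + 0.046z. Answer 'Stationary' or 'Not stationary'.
\text{Stationary}

The AR(p) characteristic polynomial is P(z) = 1 + 0.046z.
Stationarity requires all roots to lie outside the unit circle, i.e. |z| > 1 for every root.
This is linear in z: 1 + (0.046) z = 0  =>  z = -1/(0.046) = -21.73913,  |z| = 21.73913.
Moduli of all roots: 21.7391.
All moduli strictly greater than 1? Yes.
Verdict: Stationary.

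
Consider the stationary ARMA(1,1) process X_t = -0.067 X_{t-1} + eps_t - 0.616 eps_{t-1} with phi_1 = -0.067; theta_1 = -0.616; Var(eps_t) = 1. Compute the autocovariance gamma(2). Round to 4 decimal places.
\gamma(2) = 0.0479

Multiply the model equation by X_{t-k} and take expectations. With theta_0 = psi_0 = 1 and psi_j the MA(infinity) weights, this gives
  gamma(k) - sum_i phi_i gamma(k-i) = c_k,
  c_k = sigma^2 * sum_{j=k..q} theta_j psi_{j-k}   (c_k = 0 for k > q),
using gamma(-m) = gamma(m).
psi-weights needed (psi_j = theta_j + sum_i phi_i psi_{j-i}):
  psi_1 = theta_1 + phi_1 = -0.616 + (-0.067) = -0.683
Right-hand sides:
  c_0 = sigma^2 (1 + theta_1 psi_1) = 1 * (1 + (-0.616)(-0.683)) = 1 * 1.420728 = 1.420728
  c_1 = sigma^2 theta_1 = 1 * (-0.616) = -0.616
  c_2 = 0
Equations for k = 0 and k = 1 (AR order 1):
  gamma(0) = phi_1 gamma(1) + c_0
  gamma(1) = phi_1 gamma(0) + c_1
Substituting the second into the first: gamma(0) (1 - phi_1^2) = c_0 + phi_1 c_1, so
  gamma(0) = (c_0 + phi_1 c_1) / (1 - phi_1^2) = (1.420728 + (-0.067)(-0.616)) / (1 - (-0.067)^2) = 1.462 / 0.995511 = 1.468593.
  gamma(1) = phi_1 gamma(0) + c_1 = (-0.067)(1.468593) + (-0.616) = -0.714396.
For k = 2 (> q): gamma(2) = phi_1 gamma(1) = (-0.067)(-0.714396) = 0.047865.
Therefore gamma(2) = 0.0479 (to 4 decimal places).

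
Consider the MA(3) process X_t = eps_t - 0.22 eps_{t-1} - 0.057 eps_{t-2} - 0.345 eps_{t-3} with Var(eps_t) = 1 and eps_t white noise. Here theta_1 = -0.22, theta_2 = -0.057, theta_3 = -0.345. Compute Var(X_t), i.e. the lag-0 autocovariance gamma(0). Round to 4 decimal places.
\gamma(0) = 1.1707

For an MA(q) process X_t = eps_t + sum_i theta_i eps_{t-i} with
Var(eps_t) = sigma^2, the variance is
  gamma(0) = sigma^2 * (1 + sum_i theta_i^2).
  sum_i theta_i^2 = (-0.22)^2 + (-0.057)^2 + (-0.345)^2 = 0.0484 + 0.003249 + 0.119025 = 0.170674.
  gamma(0) = 1 * (1 + 0.170674) = 1 * 1.170674 = 1.170674, which rounds to 1.1707.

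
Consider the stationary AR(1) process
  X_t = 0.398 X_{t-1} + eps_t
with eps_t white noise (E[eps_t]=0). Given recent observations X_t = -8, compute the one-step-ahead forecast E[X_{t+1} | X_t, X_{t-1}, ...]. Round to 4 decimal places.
E[X_{t+1} \mid \mathcal F_t] = -3.1840

For an AR(p) model X_t = c + sum_i phi_i X_{t-i} + eps_t, the
one-step-ahead conditional mean is
  E[X_{t+1} | X_t, ...] = c + sum_i phi_i X_{t+1-i}.
Substitute known values:
  E[X_{t+1} | ...] = (0.398) * (-8)
                   = -3.1840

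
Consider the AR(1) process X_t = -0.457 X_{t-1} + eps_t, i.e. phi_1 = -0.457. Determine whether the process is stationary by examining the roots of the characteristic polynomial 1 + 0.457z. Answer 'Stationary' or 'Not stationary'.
\text{Stationary}

The AR(p) characteristic polynomial is P(z) = 1 + 0.457z.
Stationarity requires all roots to lie outside the unit circle, i.e. |z| > 1 for every root.
This is linear in z: 1 + (0.457) z = 0  =>  z = -1/(0.457) = -2.188184,  |z| = 2.188184.
Moduli of all roots: 2.1882.
All moduli strictly greater than 1? Yes.
Verdict: Stationary.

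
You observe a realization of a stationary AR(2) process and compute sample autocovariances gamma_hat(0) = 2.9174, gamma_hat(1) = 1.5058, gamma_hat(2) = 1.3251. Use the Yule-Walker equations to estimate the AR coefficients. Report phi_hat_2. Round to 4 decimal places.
\hat\phi_{2} = 0.2560

The Yule-Walker equations for an AR(p) process read, in matrix form,
  Gamma_p phi = r_p,   with   (Gamma_p)_{ij} = gamma(|i - j|),
                       (r_p)_i = gamma(i),   i,j = 1..p.
Substitute the sample gammas (Toeplitz matrix and right-hand side of size 2):
  Gamma_p = [[2.9174, 1.5058], [1.5058, 2.9174]]
  r_p     = [1.5058, 1.3251]
Written out:
  2.9174 phi_1 + 1.5058 phi_2 = 1.5058
  1.5058 phi_1 + 2.9174 phi_2 = 1.3251
Solve by Cramer's rule:
  det = gamma(0)^2 - gamma(1)^2 = (2.9174)^2 - (1.5058)^2 = 8.51122276 - 2.26743364 = 6.24378912
  phi_hat_1 = [gamma(1) gamma(0) - gamma(1) gamma(2)] / det = [(1.5058)(2.9174) - (1.5058)(1.3251)] / 6.24378912 = 2.39768534 / 6.24378912 = 0.384
  phi_hat_2 = [gamma(0) gamma(2) - gamma(1)^2] / det = [(2.9174)(1.3251) - (1.5058)^2] / 6.24378912 = 1.5984131 / 6.24378912 = 0.256
So phi_hat = [0.3840, 0.2560].
Therefore phi_hat_2 = 0.2560.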